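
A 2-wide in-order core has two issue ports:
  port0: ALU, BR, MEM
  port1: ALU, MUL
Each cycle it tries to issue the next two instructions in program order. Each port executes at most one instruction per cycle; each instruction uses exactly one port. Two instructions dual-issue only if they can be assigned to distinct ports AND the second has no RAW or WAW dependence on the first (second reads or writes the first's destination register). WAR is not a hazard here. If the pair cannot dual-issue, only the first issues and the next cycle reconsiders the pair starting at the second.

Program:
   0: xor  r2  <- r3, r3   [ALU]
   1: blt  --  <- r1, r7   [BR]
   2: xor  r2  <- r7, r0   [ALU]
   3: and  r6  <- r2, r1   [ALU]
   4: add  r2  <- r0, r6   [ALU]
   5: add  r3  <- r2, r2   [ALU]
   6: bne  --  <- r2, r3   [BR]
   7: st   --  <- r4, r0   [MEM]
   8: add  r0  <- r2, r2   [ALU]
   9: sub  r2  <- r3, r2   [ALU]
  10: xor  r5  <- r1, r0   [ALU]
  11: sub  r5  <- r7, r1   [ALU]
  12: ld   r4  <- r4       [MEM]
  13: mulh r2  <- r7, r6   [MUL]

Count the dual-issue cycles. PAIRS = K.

[0] i0&i1  xor;blt  -- dual
[1] i2  xor  -- RAW r2
[2] i3  and  -- RAW r6
[3] i4  add  -- RAW r2
[4] i5  add  -- RAW r3
[5] i6  bne  -- no-port BR/MEM
[6] i7&i8  st;add  -- dual
[7] i9&i10  sub;xor  -- dual
[8] i11&i12  sub;ld  -- dual
[9] i13  mulh  -- tail

PAIRS = 4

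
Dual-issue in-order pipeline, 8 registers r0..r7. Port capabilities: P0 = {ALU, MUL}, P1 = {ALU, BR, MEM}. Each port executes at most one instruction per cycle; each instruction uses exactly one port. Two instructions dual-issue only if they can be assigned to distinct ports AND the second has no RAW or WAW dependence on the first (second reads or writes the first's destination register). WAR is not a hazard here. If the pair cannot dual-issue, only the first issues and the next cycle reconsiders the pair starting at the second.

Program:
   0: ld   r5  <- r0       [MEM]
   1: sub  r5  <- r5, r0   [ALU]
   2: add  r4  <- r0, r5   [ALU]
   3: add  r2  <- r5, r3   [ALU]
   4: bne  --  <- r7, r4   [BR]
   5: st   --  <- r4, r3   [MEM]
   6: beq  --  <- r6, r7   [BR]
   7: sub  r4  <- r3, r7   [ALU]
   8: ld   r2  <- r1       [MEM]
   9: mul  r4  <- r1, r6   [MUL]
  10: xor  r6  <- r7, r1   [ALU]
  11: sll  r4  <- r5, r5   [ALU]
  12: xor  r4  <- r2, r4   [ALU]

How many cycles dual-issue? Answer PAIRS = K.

PAIRS = 4

t=0 i0:ld ; RAW+WAW r5
t=1 i1:sub ; RAW r5
t=2 i2+i3:add+add ; dual
t=3 i4:bne ; no-port BR/MEM
t=4 i5:st ; no-port MEM/BR
t=5 i6+i7:beq+sub ; dual
t=6 i8+i9:ld+mul ; dual
t=7 i10+i11:xor+sll ; dual
t=8 i12:xor ; tail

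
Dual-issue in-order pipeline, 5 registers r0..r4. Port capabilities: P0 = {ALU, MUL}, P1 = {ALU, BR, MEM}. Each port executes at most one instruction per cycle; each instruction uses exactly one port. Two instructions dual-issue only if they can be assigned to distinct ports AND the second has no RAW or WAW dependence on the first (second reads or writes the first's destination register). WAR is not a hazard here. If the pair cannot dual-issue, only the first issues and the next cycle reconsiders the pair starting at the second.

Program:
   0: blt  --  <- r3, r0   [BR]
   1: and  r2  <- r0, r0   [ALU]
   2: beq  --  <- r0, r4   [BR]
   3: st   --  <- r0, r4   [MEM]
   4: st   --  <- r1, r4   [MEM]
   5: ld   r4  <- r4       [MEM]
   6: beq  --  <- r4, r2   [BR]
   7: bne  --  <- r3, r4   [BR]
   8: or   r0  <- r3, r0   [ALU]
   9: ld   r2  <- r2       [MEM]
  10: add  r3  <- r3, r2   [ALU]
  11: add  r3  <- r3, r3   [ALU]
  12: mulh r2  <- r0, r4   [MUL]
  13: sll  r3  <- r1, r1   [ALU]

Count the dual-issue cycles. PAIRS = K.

[0] i0&i1  blt.BR+and.ALU  -- pair
[1] i2  beq.BR  -- no-port BR/MEM
[2] i3  st.MEM  -- no-port MEM/MEM
[3] i4  st.MEM  -- no-port MEM/MEM
[4] i5  ld.MEM  -- no-port MEM/BR
[5] i6  beq.BR  -- no-port BR/BR
[6] i7&i8  bne.BR+or.ALU  -- pair
[7] i9  ld.MEM  -- RAW r2
[8] i10  add.ALU  -- RAW+WAW r3
[9] i11&i12  add.ALU+mulh.MUL  -- pair
[10] i13  sll.ALU  -- tail

PAIRS = 3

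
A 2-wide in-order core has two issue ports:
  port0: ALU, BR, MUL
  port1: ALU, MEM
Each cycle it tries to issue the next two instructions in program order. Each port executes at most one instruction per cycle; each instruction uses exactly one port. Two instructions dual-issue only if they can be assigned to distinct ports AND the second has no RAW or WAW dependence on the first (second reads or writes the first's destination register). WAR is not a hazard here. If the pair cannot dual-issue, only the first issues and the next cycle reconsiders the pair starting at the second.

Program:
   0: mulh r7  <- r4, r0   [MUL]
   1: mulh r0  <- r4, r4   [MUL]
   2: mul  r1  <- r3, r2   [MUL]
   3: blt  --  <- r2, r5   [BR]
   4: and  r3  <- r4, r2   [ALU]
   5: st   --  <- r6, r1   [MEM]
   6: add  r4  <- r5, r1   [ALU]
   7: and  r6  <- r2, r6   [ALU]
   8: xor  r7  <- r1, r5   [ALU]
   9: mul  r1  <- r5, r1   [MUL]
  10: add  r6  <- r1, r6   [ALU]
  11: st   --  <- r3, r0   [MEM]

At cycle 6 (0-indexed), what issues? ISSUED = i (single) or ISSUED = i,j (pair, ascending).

[0] i0  mulh.MUL  -- no-port MUL/MUL
[1] i1  mulh.MUL  -- no-port MUL/MUL
[2] i2  mul.MUL  -- no-port MUL/BR
[3] i3,i4  blt.BR+and.ALU  -- 2-wide
[4] i5,i6  st.MEM+add.ALU  -- 2-wide
[5] i7,i8  and.ALU+xor.ALU  -- 2-wide
[6] i9  mul.MUL  -- RAW r1
[7] i10,i11  add.ALU+st.MEM  -- 2-wide

ISSUED = 9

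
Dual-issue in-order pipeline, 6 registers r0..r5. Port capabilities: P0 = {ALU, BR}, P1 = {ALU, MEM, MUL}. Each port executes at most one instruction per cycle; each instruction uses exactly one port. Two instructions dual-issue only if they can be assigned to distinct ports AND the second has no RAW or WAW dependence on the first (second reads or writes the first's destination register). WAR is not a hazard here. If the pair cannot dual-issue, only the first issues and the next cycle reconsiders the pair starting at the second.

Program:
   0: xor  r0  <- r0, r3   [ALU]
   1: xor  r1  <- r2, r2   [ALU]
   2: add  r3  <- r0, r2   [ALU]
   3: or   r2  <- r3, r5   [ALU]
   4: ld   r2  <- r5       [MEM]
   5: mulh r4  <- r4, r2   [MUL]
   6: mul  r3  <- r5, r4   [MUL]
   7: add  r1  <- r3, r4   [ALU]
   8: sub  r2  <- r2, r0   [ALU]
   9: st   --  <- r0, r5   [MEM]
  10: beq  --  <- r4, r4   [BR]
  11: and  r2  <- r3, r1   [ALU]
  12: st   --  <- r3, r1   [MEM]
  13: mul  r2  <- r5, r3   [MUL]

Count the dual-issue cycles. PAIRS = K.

0. xor;xor @i0,i1  | 2-wide
1. add @i2  | RAW r3
2. or @i3  | WAW r2
3. ld @i4  | no-port MEM/MUL
4. mulh @i5  | no-port MUL/MUL
5. mul @i6  | RAW r3
6. add;sub @i7,i8  | 2-wide
7. st;beq @i9,i10  | 2-wide
8. and;st @i11,i12  | 2-wide
9. mul @i13  | tail

PAIRS = 4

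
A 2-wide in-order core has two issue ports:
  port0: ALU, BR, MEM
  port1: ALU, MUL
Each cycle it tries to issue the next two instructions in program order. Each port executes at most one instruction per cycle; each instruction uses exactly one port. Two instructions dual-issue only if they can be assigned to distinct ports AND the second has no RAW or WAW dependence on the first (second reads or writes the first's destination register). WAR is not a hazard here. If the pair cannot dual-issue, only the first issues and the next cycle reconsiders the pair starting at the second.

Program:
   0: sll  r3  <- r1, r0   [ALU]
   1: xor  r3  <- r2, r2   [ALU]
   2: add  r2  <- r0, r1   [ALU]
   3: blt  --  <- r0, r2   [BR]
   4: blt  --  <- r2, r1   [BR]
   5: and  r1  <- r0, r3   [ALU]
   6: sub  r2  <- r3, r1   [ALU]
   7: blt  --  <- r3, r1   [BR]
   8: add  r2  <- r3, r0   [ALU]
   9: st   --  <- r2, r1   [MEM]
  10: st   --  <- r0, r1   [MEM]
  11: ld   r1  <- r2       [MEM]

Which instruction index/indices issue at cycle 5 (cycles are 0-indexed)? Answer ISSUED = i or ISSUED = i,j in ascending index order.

ISSUED = 8

c0: i0 sll  WAW r3
c1: i1/i2 xor+add  2-wide
c2: i3 blt  no-port BR/BR
c3: i4/i5 blt+and  2-wide
c4: i6/i7 sub+blt  2-wide
c5: i8 add  RAW r2
c6: i9 st  no-port MEM/MEM
c7: i10 st  no-port MEM/MEM
c8: i11 ld  tail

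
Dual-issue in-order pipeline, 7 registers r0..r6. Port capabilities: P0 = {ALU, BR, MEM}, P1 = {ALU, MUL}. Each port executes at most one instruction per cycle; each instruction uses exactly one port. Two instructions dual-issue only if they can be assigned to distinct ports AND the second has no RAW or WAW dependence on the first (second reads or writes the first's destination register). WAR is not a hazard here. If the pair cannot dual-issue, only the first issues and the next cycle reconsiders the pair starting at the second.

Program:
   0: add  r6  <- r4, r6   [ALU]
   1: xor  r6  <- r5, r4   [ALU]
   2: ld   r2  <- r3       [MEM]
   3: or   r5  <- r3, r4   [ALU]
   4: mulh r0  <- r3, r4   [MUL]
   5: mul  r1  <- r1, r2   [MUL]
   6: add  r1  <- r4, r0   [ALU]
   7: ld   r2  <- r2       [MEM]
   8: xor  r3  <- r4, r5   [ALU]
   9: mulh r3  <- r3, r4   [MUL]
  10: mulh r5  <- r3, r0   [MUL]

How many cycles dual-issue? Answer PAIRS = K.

PAIRS = 3

  cy0 -> i0 (add) WAW r6
  cy1 -> i1+i2 (xor ld) pair
  cy2 -> i3+i4 (or mulh) pair
  cy3 -> i5 (mul) WAW r1
  cy4 -> i6+i7 (add ld) pair
  cy5 -> i8 (xor) RAW+WAW r3
  cy6 -> i9 (mulh) no-port MUL/MUL
  cy7 -> i10 (mulh) tail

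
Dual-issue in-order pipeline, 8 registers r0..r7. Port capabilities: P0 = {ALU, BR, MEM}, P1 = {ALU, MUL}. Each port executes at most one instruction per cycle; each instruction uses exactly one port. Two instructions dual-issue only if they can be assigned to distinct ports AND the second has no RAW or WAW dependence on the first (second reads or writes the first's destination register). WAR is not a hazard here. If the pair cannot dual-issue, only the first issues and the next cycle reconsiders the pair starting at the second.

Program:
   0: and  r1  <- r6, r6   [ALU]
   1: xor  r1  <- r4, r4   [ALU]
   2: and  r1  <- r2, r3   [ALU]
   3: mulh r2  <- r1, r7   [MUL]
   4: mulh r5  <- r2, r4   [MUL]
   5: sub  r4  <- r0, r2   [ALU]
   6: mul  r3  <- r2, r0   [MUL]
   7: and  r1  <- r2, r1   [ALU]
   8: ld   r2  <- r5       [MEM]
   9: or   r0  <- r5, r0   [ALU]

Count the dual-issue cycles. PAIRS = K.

PAIRS = 3

0. and @i0  | WAW r1
1. xor @i1  | WAW r1
2. and @i2  | RAW r1
3. mulh @i3  | no-port MUL/MUL
4. mulh+sub @i4,i5  | dual
5. mul+and @i6,i7  | dual
6. ld+or @i8,i9  | dual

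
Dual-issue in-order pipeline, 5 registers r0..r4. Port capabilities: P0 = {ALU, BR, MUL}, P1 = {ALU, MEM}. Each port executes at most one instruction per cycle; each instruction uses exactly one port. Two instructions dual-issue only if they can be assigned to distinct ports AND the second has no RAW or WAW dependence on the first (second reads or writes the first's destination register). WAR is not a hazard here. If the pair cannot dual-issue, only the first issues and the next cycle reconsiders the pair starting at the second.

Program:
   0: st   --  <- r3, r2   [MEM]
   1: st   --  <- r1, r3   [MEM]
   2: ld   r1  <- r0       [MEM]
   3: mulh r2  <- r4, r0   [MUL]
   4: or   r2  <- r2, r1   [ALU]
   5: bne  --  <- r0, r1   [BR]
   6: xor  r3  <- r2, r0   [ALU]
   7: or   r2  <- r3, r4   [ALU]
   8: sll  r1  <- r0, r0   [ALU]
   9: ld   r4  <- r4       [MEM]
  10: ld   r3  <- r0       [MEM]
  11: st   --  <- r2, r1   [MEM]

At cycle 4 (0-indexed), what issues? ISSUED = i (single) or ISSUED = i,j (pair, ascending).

ISSUED = 6

t=0 i0:st.MEM ; no-port MEM/MEM
t=1 i1:st.MEM ; no-port MEM/MEM
t=2 i2&i3:ld.MEM;mulh.MUL ; pair
t=3 i4&i5:or.ALU;bne.BR ; pair
t=4 i6:xor.ALU ; RAW r3
t=5 i7&i8:or.ALU;sll.ALU ; pair
t=6 i9:ld.MEM ; no-port MEM/MEM
t=7 i10:ld.MEM ; no-port MEM/MEM
t=8 i11:st.MEM ; tail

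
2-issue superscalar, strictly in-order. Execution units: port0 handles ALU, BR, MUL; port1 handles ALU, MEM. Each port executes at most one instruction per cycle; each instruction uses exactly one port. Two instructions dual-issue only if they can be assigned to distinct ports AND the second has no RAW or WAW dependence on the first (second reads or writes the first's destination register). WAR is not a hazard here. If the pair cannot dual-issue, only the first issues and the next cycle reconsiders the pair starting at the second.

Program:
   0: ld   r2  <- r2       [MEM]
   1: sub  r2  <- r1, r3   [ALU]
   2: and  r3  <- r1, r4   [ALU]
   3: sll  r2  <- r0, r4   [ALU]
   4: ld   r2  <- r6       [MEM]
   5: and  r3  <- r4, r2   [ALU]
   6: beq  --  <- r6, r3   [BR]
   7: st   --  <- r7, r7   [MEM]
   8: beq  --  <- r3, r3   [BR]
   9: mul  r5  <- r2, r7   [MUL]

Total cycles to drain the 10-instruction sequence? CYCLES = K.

CYCLES = 8

[0] i0  ld.MEM  -- WAW r2
[1] i1/i2  sub.ALU and.ALU  -- dual
[2] i3  sll.ALU  -- WAW r2
[3] i4  ld.MEM  -- RAW r2
[4] i5  and.ALU  -- RAW r3
[5] i6/i7  beq.BR st.MEM  -- dual
[6] i8  beq.BR  -- no-port BR/MUL
[7] i9  mul.MUL  -- tail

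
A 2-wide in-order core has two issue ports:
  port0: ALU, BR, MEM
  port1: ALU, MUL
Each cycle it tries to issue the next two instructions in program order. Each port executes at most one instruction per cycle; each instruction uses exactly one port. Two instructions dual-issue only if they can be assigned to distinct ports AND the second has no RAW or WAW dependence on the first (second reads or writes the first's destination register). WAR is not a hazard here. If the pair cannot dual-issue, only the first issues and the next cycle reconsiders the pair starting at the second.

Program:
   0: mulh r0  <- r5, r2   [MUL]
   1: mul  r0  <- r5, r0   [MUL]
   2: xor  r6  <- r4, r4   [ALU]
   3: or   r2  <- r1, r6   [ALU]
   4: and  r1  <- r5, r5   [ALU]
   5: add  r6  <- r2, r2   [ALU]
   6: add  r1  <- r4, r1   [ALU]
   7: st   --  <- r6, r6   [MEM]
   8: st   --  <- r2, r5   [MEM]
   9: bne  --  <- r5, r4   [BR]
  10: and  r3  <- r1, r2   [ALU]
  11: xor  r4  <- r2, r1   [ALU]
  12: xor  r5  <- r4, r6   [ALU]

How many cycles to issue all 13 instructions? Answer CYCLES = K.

  cy0 -> i0 (mulh) no-port MUL/MUL
  cy1 -> i1/i2 (mul xor) 2-wide
  cy2 -> i3/i4 (or and) 2-wide
  cy3 -> i5/i6 (add add) 2-wide
  cy4 -> i7 (st) no-port MEM/MEM
  cy5 -> i8 (st) no-port MEM/BR
  cy6 -> i9/i10 (bne and) 2-wide
  cy7 -> i11 (xor) RAW r4
  cy8 -> i12 (xor) tail

CYCLES = 9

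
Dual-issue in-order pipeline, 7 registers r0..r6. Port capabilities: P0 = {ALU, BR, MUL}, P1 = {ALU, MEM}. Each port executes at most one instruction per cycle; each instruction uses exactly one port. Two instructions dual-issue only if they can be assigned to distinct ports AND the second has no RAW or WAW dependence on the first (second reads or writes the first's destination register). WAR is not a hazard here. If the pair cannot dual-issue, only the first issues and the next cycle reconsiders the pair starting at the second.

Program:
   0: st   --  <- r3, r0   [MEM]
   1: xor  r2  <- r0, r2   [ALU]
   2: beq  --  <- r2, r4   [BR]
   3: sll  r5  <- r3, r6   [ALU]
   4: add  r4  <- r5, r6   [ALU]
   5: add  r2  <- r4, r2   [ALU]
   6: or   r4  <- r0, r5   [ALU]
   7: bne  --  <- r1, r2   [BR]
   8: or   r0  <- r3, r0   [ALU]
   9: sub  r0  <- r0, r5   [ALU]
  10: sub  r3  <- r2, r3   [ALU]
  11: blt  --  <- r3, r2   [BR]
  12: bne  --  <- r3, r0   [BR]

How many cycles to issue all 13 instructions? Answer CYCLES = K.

#0 head=0: st.MEM/xor.ALU i0,i1 pair
#1 head=2: beq.BR/sll.ALU i2,i3 pair
#2 head=4: add.ALU i4 RAW r4
#3 head=5: add.ALU/or.ALU i5,i6 pair
#4 head=7: bne.BR/or.ALU i7,i8 pair
#5 head=9: sub.ALU/sub.ALU i9,i10 pair
#6 head=11: blt.BR i11 no-port BR/BR
#7 head=12: bne.BR i12 tail

CYCLES = 8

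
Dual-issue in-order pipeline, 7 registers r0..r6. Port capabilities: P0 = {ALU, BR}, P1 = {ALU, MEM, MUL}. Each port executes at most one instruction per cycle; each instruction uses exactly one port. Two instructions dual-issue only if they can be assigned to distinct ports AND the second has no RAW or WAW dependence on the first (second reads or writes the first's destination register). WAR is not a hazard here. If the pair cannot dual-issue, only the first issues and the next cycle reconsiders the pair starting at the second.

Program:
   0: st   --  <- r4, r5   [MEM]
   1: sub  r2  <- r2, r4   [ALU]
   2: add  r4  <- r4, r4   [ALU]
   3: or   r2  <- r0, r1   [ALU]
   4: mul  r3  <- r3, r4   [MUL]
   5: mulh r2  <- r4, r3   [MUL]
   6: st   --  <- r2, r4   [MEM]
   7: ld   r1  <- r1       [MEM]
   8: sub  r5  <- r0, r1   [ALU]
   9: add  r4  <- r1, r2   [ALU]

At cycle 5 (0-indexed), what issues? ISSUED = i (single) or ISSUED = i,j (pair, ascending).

ISSUED = 7

[0] i0,i1  st/sub  -- 2-wide
[1] i2,i3  add/or  -- 2-wide
[2] i4  mul  -- no-port MUL/MUL
[3] i5  mulh  -- no-port MUL/MEM
[4] i6  st  -- no-port MEM/MEM
[5] i7  ld  -- RAW r1
[6] i8,i9  sub/add  -- 2-wide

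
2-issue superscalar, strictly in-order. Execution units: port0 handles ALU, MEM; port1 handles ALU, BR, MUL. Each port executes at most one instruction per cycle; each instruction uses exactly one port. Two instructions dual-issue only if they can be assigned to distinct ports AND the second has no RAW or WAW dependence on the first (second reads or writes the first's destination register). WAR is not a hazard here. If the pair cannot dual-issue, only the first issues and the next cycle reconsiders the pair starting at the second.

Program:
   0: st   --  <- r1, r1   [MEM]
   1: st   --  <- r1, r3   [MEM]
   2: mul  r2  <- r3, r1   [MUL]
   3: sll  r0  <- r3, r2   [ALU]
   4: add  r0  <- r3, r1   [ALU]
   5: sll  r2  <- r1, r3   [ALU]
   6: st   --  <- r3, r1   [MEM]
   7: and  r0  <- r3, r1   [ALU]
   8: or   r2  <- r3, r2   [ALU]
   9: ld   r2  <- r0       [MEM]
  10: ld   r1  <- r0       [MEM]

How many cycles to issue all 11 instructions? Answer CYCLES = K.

0. st @i0  | no-port MEM/MEM
1. st+mul @i1+i2  | 2-wide
2. sll @i3  | WAW r0
3. add+sll @i4+i5  | 2-wide
4. st+and @i6+i7  | 2-wide
5. or @i8  | WAW r2
6. ld @i9  | no-port MEM/MEM
7. ld @i10  | tail

CYCLES = 8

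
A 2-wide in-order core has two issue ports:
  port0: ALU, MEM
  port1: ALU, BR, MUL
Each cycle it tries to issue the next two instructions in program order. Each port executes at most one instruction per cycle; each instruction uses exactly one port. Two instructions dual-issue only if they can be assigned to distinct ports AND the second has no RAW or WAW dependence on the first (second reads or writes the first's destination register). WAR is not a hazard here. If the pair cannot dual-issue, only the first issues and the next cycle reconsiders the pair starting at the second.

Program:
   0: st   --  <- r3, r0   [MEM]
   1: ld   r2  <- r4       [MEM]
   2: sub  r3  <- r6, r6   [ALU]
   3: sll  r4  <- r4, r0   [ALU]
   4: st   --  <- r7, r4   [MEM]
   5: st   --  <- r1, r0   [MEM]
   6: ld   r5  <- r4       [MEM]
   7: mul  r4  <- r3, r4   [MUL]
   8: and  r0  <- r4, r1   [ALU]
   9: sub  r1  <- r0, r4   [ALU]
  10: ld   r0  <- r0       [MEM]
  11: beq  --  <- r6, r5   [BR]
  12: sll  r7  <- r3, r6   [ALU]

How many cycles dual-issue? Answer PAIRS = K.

PAIRS = 4

[0] i0  st  -- no-port MEM/MEM
[1] i1/i2  ld/sub  -- dual
[2] i3  sll  -- RAW r4
[3] i4  st  -- no-port MEM/MEM
[4] i5  st  -- no-port MEM/MEM
[5] i6/i7  ld/mul  -- dual
[6] i8  and  -- RAW r0
[7] i9/i10  sub/ld  -- dual
[8] i11/i12  beq/sll  -- dual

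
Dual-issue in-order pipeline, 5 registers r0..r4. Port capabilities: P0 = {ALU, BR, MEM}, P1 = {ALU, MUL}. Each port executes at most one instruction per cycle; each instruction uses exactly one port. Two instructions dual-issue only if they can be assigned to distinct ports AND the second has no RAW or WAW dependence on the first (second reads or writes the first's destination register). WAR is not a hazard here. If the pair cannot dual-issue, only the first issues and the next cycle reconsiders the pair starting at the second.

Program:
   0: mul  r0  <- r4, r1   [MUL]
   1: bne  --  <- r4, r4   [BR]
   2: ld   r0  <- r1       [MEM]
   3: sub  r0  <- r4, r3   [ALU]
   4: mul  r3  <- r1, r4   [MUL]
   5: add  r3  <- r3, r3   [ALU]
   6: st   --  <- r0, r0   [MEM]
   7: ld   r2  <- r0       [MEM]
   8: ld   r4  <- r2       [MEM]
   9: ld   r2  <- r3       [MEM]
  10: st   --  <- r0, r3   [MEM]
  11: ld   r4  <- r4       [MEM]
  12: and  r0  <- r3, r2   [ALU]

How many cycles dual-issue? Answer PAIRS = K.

[0] i0,i1  mul+bne  -- dual
[1] i2  ld  -- WAW r0
[2] i3,i4  sub+mul  -- dual
[3] i5,i6  add+st  -- dual
[4] i7  ld  -- no-port MEM/MEM
[5] i8  ld  -- no-port MEM/MEM
[6] i9  ld  -- no-port MEM/MEM
[7] i10  st  -- no-port MEM/MEM
[8] i11,i12  ld+and  -- dual

PAIRS = 4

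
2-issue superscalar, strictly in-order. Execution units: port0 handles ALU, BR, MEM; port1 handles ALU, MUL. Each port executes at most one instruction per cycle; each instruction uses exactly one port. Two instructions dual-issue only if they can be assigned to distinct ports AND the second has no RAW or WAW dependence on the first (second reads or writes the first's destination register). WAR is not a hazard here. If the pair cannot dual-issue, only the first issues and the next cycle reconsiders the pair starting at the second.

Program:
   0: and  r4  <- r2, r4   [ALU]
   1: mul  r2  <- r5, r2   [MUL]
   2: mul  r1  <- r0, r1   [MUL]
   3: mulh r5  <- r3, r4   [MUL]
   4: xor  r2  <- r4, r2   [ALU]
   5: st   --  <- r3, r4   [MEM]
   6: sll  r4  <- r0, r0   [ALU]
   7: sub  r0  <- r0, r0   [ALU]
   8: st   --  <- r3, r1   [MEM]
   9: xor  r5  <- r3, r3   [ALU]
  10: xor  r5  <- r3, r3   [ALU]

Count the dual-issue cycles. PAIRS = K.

PAIRS = 4

#0 head=0: and.ALU mul.MUL i0/i1 pair
#1 head=2: mul.MUL i2 no-port MUL/MUL
#2 head=3: mulh.MUL xor.ALU i3/i4 pair
#3 head=5: st.MEM sll.ALU i5/i6 pair
#4 head=7: sub.ALU st.MEM i7/i8 pair
#5 head=9: xor.ALU i9 WAW r5
#6 head=10: xor.ALU i10 tail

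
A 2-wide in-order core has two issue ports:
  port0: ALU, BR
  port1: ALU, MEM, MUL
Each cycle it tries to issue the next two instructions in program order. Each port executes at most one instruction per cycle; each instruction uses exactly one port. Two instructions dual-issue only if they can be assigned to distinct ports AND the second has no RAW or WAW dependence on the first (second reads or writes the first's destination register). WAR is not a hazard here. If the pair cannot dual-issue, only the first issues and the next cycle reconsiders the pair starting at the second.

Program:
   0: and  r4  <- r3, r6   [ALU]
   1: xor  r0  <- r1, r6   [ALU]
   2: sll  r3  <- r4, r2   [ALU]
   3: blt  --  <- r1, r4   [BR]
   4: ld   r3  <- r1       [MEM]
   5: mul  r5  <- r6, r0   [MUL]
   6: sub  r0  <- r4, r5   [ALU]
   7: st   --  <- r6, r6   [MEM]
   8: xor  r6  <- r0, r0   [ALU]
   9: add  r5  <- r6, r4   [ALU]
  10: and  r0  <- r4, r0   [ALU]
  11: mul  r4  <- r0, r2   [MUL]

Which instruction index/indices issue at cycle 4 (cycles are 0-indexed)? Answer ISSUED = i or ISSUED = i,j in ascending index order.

#0 head=0: and.ALU xor.ALU i0&i1 dual
#1 head=2: sll.ALU blt.BR i2&i3 dual
#2 head=4: ld.MEM i4 no-port MEM/MUL
#3 head=5: mul.MUL i5 RAW r5
#4 head=6: sub.ALU st.MEM i6&i7 dual
#5 head=8: xor.ALU i8 RAW r6
#6 head=9: add.ALU and.ALU i9&i10 dual
#7 head=11: mul.MUL i11 tail

ISSUED = 6,7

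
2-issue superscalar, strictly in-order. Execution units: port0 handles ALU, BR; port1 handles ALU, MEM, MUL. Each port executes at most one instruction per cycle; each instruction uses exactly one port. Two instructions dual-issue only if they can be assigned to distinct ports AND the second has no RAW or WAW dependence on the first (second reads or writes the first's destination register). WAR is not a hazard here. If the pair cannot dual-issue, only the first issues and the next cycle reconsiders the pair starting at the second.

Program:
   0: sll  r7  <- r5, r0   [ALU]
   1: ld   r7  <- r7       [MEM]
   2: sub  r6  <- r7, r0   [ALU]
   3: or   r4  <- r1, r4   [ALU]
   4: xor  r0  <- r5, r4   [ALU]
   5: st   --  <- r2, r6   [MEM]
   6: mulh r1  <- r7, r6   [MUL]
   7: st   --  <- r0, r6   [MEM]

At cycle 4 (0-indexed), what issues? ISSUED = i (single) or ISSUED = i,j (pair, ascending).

ISSUED = 6

c0: i0 sll  RAW+WAW r7
c1: i1 ld  RAW r7
c2: i2&i3 sub/or  pair
c3: i4&i5 xor/st  pair
c4: i6 mulh  no-port MUL/MEM
c5: i7 st  tail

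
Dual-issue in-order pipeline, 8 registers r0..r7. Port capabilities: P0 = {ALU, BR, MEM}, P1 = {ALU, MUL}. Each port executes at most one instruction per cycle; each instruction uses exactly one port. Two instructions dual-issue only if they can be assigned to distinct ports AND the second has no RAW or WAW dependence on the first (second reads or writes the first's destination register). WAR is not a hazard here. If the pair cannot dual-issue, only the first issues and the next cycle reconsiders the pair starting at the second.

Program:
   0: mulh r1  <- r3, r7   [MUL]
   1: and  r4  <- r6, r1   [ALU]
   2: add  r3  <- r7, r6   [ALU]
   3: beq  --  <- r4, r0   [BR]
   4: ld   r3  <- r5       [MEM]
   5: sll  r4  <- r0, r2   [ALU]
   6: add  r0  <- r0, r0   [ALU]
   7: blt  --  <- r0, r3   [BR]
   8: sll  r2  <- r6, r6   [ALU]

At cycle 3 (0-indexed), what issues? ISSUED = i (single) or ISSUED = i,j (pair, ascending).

ISSUED = 4,5

#0 head=0: mulh i0 RAW r1
#1 head=1: and add i1&i2 dual
#2 head=3: beq i3 no-port BR/MEM
#3 head=4: ld sll i4&i5 dual
#4 head=6: add i6 RAW r0
#5 head=7: blt sll i7&i8 dual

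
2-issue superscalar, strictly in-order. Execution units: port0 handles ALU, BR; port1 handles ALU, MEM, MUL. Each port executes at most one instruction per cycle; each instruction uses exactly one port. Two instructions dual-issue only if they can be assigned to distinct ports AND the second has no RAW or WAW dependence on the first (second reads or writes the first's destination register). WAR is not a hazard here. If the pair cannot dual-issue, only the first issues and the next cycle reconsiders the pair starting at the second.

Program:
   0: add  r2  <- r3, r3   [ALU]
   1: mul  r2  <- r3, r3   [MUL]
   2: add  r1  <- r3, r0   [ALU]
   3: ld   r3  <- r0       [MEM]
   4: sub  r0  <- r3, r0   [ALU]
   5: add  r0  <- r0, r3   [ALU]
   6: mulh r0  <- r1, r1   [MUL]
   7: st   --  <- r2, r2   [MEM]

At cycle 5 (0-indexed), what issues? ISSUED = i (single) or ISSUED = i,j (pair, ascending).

ISSUED = 6

c0: i0 add  WAW r2
c1: i1,i2 mul+add  dual
c2: i3 ld  RAW r3
c3: i4 sub  RAW+WAW r0
c4: i5 add  WAW r0
c5: i6 mulh  no-port MUL/MEM
c6: i7 st  tail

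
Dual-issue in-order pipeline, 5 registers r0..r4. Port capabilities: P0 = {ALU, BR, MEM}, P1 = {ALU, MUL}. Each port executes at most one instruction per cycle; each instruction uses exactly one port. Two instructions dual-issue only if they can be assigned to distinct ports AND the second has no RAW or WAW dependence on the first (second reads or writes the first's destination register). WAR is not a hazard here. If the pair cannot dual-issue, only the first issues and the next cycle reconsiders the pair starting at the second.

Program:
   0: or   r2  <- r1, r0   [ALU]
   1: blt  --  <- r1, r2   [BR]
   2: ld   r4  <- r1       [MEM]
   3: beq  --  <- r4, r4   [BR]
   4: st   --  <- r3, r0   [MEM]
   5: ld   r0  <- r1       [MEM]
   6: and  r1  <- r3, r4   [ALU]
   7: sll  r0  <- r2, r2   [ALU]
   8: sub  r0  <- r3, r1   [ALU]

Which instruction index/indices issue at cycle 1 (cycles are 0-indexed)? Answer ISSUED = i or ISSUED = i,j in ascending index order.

ISSUED = 1

0. or @i0  | RAW r2
1. blt @i1  | no-port BR/MEM
2. ld @i2  | no-port MEM/BR
3. beq @i3  | no-port BR/MEM
4. st @i4  | no-port MEM/MEM
5. ld and @i5&i6  | 2-wide
6. sll @i7  | WAW r0
7. sub @i8  | tail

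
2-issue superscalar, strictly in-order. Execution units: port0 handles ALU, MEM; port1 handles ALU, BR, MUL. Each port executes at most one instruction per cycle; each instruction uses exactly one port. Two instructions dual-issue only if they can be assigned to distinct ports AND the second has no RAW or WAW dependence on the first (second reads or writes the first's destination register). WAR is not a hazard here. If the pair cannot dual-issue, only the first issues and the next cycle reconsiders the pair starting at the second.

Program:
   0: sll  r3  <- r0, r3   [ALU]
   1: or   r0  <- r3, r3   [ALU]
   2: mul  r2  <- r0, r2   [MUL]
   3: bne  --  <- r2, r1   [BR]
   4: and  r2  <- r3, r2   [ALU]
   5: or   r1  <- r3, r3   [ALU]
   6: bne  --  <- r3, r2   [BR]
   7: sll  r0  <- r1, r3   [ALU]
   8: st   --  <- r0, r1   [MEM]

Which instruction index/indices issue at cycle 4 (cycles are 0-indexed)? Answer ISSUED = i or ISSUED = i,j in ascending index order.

t=0 i0:sll.ALU ; RAW r3
t=1 i1:or.ALU ; RAW r0
t=2 i2:mul.MUL ; no-port MUL/BR
t=3 i3/i4:bne.BR and.ALU ; pair
t=4 i5/i6:or.ALU bne.BR ; pair
t=5 i7:sll.ALU ; RAW r0
t=6 i8:st.MEM ; tail

ISSUED = 5,6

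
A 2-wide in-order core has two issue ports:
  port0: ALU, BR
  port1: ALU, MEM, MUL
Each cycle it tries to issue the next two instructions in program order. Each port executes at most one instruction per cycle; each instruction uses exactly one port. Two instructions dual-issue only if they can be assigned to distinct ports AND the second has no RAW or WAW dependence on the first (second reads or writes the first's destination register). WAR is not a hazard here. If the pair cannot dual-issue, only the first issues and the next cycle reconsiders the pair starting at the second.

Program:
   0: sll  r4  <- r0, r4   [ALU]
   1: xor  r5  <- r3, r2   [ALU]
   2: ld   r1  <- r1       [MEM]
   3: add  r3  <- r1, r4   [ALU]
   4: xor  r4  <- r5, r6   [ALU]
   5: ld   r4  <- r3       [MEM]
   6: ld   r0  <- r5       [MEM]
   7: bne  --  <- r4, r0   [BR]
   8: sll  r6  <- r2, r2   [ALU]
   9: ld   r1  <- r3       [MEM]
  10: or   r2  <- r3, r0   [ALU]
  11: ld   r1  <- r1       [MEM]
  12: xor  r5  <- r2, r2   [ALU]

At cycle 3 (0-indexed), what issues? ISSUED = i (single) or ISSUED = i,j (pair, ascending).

  cy0 -> i0&i1 (sll.ALU/xor.ALU) 2-wide
  cy1 -> i2 (ld.MEM) RAW r1
  cy2 -> i3&i4 (add.ALU/xor.ALU) 2-wide
  cy3 -> i5 (ld.MEM) no-port MEM/MEM
  cy4 -> i6 (ld.MEM) RAW r0
  cy5 -> i7&i8 (bne.BR/sll.ALU) 2-wide
  cy6 -> i9&i10 (ld.MEM/or.ALU) 2-wide
  cy7 -> i11&i12 (ld.MEM/xor.ALU) 2-wide

ISSUED = 5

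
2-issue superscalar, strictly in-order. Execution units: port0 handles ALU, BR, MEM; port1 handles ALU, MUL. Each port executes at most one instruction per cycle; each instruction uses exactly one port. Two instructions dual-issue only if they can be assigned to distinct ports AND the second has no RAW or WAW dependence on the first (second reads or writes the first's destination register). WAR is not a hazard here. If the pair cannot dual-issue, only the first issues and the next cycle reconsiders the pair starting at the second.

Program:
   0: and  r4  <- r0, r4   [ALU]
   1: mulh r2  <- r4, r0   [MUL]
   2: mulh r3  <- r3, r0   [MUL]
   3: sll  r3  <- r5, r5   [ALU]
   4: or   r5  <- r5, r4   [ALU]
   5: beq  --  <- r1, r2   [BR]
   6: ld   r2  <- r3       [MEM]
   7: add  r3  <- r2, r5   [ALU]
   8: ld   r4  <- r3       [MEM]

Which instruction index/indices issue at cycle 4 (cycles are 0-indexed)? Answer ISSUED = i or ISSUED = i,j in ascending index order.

[0] i0  and  -- RAW r4
[1] i1  mulh  -- no-port MUL/MUL
[2] i2  mulh  -- WAW r3
[3] i3&i4  sll or  -- 2-wide
[4] i5  beq  -- no-port BR/MEM
[5] i6  ld  -- RAW r2
[6] i7  add  -- RAW r3
[7] i8  ld  -- tail

ISSUED = 5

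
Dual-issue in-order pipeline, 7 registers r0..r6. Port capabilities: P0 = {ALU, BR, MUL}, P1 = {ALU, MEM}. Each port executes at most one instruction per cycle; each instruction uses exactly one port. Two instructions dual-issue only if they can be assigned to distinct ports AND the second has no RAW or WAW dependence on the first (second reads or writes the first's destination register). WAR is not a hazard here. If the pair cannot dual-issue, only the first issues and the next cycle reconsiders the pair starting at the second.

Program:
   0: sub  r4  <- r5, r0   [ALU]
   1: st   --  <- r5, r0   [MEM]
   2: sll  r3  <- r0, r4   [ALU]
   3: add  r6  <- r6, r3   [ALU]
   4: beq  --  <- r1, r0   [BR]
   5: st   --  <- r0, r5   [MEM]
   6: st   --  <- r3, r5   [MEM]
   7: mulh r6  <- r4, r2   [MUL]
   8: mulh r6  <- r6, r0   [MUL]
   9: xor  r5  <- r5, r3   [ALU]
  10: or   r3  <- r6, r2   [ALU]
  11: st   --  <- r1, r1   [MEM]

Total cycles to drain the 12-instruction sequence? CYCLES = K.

c0: i0&i1 sub/st  pair
c1: i2 sll  RAW r3
c2: i3&i4 add/beq  pair
c3: i5 st  no-port MEM/MEM
c4: i6&i7 st/mulh  pair
c5: i8&i9 mulh/xor  pair
c6: i10&i11 or/st  pair

CYCLES = 7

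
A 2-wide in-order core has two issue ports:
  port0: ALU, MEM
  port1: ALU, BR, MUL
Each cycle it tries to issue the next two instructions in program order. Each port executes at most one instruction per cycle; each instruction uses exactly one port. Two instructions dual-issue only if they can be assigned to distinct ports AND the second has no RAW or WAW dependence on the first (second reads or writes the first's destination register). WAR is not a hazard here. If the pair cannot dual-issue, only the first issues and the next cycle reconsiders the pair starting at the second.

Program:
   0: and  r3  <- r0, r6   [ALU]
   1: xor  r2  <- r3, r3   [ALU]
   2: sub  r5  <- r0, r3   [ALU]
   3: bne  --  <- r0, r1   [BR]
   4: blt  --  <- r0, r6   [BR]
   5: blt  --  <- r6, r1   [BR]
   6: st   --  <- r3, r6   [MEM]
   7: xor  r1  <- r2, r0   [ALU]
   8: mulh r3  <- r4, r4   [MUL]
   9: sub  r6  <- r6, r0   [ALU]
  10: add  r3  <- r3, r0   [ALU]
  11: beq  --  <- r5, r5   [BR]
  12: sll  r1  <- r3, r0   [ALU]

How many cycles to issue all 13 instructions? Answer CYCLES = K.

CYCLES = 8

[0] i0  and  -- RAW r3
[1] i1/i2  xor+sub  -- 2-wide
[2] i3  bne  -- no-port BR/BR
[3] i4  blt  -- no-port BR/BR
[4] i5/i6  blt+st  -- 2-wide
[5] i7/i8  xor+mulh  -- 2-wide
[6] i9/i10  sub+add  -- 2-wide
[7] i11/i12  beq+sll  -- 2-wide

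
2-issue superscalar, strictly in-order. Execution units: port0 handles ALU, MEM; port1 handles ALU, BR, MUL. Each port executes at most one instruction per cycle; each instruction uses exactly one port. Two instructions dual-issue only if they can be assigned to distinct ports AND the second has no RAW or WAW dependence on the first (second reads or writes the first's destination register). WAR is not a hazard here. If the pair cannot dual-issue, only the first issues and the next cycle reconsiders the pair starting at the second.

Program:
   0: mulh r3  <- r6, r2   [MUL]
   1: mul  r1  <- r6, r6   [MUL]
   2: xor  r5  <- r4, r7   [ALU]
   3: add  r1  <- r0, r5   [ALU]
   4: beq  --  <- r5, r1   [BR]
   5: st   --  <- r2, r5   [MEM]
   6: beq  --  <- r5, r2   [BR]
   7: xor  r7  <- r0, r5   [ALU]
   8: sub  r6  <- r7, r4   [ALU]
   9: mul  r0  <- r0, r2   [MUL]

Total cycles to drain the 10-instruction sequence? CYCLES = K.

CYCLES = 6

[0] i0  mulh.MUL  -- no-port MUL/MUL
[1] i1+i2  mul.MUL/xor.ALU  -- dual
[2] i3  add.ALU  -- RAW r1
[3] i4+i5  beq.BR/st.MEM  -- dual
[4] i6+i7  beq.BR/xor.ALU  -- dual
[5] i8+i9  sub.ALU/mul.MUL  -- dual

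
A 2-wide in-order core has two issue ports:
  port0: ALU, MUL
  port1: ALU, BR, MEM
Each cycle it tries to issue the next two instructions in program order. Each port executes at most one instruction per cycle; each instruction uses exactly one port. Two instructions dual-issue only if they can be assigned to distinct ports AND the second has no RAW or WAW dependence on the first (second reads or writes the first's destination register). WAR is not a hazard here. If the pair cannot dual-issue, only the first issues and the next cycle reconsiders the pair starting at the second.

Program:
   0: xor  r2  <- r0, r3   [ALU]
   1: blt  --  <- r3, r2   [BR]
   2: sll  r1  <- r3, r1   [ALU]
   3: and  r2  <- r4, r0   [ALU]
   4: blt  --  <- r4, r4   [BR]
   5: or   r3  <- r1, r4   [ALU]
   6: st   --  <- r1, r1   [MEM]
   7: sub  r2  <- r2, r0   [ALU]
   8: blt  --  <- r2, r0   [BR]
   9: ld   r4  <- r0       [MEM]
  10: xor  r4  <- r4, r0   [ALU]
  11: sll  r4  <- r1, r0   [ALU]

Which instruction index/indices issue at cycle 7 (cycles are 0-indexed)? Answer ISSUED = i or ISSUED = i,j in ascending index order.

ISSUED = 10

c0: i0 xor  RAW r2
c1: i1&i2 blt/sll  pair
c2: i3&i4 and/blt  pair
c3: i5&i6 or/st  pair
c4: i7 sub  RAW r2
c5: i8 blt  no-port BR/MEM
c6: i9 ld  RAW+WAW r4
c7: i10 xor  WAW r4
c8: i11 sll  tail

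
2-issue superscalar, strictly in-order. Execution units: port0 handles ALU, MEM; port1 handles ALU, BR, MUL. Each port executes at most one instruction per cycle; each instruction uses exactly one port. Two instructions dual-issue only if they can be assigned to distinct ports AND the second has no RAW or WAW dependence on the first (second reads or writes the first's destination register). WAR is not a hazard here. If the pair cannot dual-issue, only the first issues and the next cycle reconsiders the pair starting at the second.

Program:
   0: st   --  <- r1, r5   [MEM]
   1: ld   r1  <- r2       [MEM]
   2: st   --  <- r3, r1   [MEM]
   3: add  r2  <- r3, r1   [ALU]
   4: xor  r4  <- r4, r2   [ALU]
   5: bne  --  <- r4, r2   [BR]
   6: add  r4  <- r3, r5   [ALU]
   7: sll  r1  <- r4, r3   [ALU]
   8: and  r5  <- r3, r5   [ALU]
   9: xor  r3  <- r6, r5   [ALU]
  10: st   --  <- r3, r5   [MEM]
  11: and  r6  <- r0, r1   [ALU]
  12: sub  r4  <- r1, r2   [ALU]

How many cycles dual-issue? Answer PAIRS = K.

PAIRS = 4

  cy0 -> i0 (st) no-port MEM/MEM
  cy1 -> i1 (ld) no-port MEM/MEM
  cy2 -> i2&i3 (st add) 2-wide
  cy3 -> i4 (xor) RAW r4
  cy4 -> i5&i6 (bne add) 2-wide
  cy5 -> i7&i8 (sll and) 2-wide
  cy6 -> i9 (xor) RAW r3
  cy7 -> i10&i11 (st and) 2-wide
  cy8 -> i12 (sub) tail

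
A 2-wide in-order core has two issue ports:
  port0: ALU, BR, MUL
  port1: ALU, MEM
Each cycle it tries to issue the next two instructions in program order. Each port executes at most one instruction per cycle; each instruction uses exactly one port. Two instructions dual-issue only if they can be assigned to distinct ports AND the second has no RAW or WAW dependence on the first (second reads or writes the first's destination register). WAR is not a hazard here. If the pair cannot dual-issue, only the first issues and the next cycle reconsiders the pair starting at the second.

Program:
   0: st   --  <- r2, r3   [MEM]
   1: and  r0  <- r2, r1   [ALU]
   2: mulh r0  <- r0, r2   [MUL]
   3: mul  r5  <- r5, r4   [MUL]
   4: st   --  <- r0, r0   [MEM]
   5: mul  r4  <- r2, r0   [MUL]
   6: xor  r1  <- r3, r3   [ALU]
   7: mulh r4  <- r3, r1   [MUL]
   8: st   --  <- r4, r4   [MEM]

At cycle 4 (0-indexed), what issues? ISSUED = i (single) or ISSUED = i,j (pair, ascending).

ISSUED = 7

c0: i0,i1 st;and  dual
c1: i2 mulh  no-port MUL/MUL
c2: i3,i4 mul;st  dual
c3: i5,i6 mul;xor  dual
c4: i7 mulh  RAW r4
c5: i8 st  tail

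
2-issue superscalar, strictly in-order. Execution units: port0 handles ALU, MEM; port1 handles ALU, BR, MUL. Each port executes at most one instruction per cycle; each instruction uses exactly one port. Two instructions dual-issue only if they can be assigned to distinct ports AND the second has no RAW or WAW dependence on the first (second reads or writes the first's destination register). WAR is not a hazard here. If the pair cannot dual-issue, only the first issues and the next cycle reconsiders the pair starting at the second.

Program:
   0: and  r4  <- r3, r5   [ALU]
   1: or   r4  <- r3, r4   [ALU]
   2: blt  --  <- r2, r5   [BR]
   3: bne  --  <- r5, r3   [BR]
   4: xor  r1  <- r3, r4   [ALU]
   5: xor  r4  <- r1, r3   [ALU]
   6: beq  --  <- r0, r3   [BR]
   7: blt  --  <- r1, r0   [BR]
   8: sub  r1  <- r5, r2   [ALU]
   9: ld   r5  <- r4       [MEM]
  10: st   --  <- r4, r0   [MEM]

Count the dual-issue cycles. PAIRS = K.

  cy0 -> i0 (and.ALU) RAW+WAW r4
  cy1 -> i1,i2 (or.ALU;blt.BR) 2-wide
  cy2 -> i3,i4 (bne.BR;xor.ALU) 2-wide
  cy3 -> i5,i6 (xor.ALU;beq.BR) 2-wide
  cy4 -> i7,i8 (blt.BR;sub.ALU) 2-wide
  cy5 -> i9 (ld.MEM) no-port MEM/MEM
  cy6 -> i10 (st.MEM) tail

PAIRS = 4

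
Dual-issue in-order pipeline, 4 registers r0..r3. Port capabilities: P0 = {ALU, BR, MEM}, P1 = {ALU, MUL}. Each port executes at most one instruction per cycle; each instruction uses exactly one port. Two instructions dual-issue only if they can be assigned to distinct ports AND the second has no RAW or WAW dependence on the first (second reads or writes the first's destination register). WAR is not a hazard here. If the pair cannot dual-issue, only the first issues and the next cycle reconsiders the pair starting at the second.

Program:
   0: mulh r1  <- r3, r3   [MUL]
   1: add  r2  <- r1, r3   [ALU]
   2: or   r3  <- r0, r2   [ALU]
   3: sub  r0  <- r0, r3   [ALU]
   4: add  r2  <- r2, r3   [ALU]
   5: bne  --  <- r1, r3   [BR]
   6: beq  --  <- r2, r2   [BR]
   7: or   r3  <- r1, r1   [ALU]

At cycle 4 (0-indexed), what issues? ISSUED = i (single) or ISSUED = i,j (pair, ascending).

t=0 i0:mulh ; RAW r1
t=1 i1:add ; RAW r2
t=2 i2:or ; RAW r3
t=3 i3,i4:sub;add ; dual
t=4 i5:bne ; no-port BR/BR
t=5 i6,i7:beq;or ; dual

ISSUED = 5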